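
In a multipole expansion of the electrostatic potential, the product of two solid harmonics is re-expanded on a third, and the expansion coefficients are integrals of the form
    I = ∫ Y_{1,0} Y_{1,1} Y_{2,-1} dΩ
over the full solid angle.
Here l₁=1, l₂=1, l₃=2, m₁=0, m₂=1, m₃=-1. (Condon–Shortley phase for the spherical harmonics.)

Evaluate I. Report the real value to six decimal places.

-0.218510

Rules hold: Σm=0, L=4 even, 0≤2≤2.
N = 3·3·5 = 45
Δ = 0!·2!·2!/5! = 1/30
Racah Σ t=0..0: t=0:+1/1 = 1/1
⇒ 3j(1 1 2; 0 0 0)² = 2/15, sgn +1
Racah Σ t=0..0: t=0:+1/2 = 1/2
⇒ 3j(1 1 2; 0 1 -1)² = 1/10, sgn -1
4πI² = N·(3j₀)²·(3jₘ)² = 3/5
I = -1·√(0.6/4π) = -0.21850969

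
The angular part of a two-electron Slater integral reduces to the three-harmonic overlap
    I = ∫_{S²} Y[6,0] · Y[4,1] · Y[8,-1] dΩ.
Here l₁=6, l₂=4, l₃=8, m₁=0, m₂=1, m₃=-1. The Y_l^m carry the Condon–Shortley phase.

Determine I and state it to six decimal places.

-0.090441

Checks pass: Σm=0; 18 even; l₃=8∈[2,10].
(2·6+1)(2·4+1)(2·8+1) = 1989
Δ: 2! 10! 6! / 19! → 1/23279256
sum: t=0:+1/1658880 t=1:−1/518400 t=2:+1/1658880 = -1/1382400
3j²(6 4 8; 0 0 0) = Δ·Π!·Σ² = 504/46189  (sign -1)
sum: t=0:+1/4147200 t=1:−1/691200 t=2:+1/1244160 = -1/2488320
3j²(6 4 8; 0 1 -1) = Δ·Π!·Σ² = 875/184756  (sign +1)
combine: 4πI² = 1989·504/46189·875/184756 = 992250/9653501
take √, sign -1: I = -0.09044055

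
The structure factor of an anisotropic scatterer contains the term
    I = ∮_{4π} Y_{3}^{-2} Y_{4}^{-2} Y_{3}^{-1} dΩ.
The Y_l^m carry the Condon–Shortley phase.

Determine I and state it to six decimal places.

m-sum = -2 − 2 − 1 = -5 ≠ 0 ⇒ I = 0

0.000000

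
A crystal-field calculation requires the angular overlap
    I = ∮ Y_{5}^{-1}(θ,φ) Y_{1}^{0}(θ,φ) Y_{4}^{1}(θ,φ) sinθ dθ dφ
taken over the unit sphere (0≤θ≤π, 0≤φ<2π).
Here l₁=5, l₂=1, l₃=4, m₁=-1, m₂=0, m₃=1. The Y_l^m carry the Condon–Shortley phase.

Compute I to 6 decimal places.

-0.240571

Checks pass: Σm=0; 10 even; l₃=4∈[4,6].
(2·5+1)(2·1+1)(2·4+1) = 297
Δ: 2! 8! 0! / 11! → 1/495
sum: t=1:−1/576 = -1/576
3j²(5 1 4; 0 0 0) = Δ·Π!·Σ² = 5/99  (sign -1)
sum: t=1:−1/720 = -1/720
3j²(5 1 4; -1 0 1) = Δ·Π!·Σ² = 8/165  (sign +1)
combine: 4πI² = 297·5/99·8/165 = 8/11
take √, sign -1: I = -0.24057125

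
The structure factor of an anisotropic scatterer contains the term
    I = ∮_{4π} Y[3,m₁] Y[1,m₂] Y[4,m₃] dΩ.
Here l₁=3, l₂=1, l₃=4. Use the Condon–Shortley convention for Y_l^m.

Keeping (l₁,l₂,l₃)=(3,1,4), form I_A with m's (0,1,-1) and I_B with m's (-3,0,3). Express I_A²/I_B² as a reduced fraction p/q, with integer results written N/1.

10/7

Same 3,1,4: normalisation and zero-m 3j drop out of the ratio.
A: Δ: 0! 6! 2! / 9! → 1/252; sum: t=0:+1/72 = 1/72; 3j²(3 1 4; 0 1 -1) = Δ·Π!·Σ² = 5/126  (sign -1)
B: Δ: 0! 6! 2! / 9! → 1/252; sum: t=0:+1/720 = 1/720; 3j²(3 1 4; -3 0 3) = Δ·Π!·Σ² = 1/36  (sign -1)
I_A²/I_B² = (5/126)/(1/36) = 10/7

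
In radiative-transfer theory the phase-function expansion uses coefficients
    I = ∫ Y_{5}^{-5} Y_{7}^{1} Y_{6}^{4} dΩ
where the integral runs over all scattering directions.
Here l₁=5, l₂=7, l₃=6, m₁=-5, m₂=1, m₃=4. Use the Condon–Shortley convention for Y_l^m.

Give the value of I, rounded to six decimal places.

-0.104772

m-sum 0 ✓  L=18 even ✓  2≤6≤12 ✓
Π(2lᵢ+1) = 11×15×13 = 2145
triangle coeff Δ(5,7,6) = 1/174594420
Σ_t [1,5]: t=1:−1/4147200 t=2:+1/207360 t=3:−1/82944 t=4:+1/207360 t=5:−1/4147200 = -1/345600
(3j)²=420/46189 [(5 7 6; 0 0 0)], sign=-1
Σ_t [6,6]: t=6:+1/24883200 = 1/24883200
(3j)²=980/138567 [(5 7 6; -5 1 4)], sign=+1
⇒ 4πI² = 2058000/14919047
I = (-1)√(2058000/14919047/(4π)) = -0.10477248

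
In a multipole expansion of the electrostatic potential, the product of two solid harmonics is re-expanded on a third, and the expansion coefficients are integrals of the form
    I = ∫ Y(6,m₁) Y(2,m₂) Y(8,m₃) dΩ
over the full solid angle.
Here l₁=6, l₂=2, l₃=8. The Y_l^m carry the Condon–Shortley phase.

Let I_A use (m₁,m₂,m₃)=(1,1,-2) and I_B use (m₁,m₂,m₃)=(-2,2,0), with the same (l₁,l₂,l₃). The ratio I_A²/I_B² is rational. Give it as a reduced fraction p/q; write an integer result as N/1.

72/7

Shared (l₁,l₂,l₃)=(6,2,8): N and (l;000)² cancel in I_A²/I_B².
A: Δ = 0!·12!·4!/17! = 1/30940; Racah Σ t=0..0: t=0:+1/3628800 = 1/3628800; ⇒ 3j(6 2 8; 1 1 -2)² = 36/1547, sgn +1
B: Δ = 0!·12!·4!/17! = 1/30940; Racah Σ t=0..0: t=0:+1/23224320 = 1/23224320; ⇒ 3j(6 2 8; -2 2 0)² = 1/442, sgn +1
I_A²/I_B² = (36/1547)/(1/442) = 72/7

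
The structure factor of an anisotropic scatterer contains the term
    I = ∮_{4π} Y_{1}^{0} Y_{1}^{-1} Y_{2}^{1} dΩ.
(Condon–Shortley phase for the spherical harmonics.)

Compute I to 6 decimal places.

-0.218510

m-sum 0 ✓  L=4 even ✓  0≤2≤2 ✓
Π(2lᵢ+1) = 3×3×5 = 45
triangle coeff Δ(1,1,2) = 1/30
Σ_t [0,0]: t=0:+1/1 = 1/1
(3j)²=2/15 [(1 1 2; 0 0 0)], sign=+1
Σ_t [0,0]: t=0:+1/2 = 1/2
(3j)²=1/10 [(1 1 2; 0 -1 1)], sign=-1
⇒ 4πI² = 3/5
I = (-1)√(3/5/(4π)) = -0.21850969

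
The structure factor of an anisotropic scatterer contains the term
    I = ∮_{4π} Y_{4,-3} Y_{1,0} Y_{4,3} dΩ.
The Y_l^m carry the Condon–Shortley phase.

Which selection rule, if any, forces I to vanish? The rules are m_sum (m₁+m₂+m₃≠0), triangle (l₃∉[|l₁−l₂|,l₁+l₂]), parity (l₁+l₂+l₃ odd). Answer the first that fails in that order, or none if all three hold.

parity

azimuthal sum: -3 + 0 + 3 = 0  ✓
3 ≤ 4 ≤ 5 (triangle on l)  ✓
L = 4 + 1 + 4 = 9 (odd)  ✗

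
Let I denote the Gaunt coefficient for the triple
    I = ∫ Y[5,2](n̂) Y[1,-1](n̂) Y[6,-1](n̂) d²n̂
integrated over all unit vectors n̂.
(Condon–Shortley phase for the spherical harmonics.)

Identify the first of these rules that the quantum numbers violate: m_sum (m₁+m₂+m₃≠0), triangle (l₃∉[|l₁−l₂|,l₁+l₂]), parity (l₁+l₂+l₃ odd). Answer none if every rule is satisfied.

Σmᵢ = 0  ✓
l₃∈[|l₁−l₂|,l₁+l₂]=[4,6], have l₃=6  ✓
Σlᵢ = 12 ⇒ even  ✓

none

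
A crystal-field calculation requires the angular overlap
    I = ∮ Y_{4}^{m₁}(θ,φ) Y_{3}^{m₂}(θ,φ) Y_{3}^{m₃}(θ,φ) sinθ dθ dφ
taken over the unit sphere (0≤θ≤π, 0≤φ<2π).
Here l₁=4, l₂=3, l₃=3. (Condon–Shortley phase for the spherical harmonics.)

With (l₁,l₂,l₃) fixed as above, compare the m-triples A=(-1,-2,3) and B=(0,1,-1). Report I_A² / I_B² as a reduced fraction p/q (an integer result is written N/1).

Shared (l₁,l₂,l₃)=(4,3,3): N and (l;000)² cancel in I_A²/I_B².
A: Δ = 4!·4!·2!/11! = 1/34650; Racah Σ t=1..1: t=1:−1/288 = -1/288; ⇒ 3j(4 3 3; -1 -2 3)² = 5/231, sgn -1
B: Δ = 4!·4!·2!/11! = 1/34650; Racah Σ t=2..4: t=2:+1/32 t=3:−1/36 t=4:+1/1152 = 5/1152; ⇒ 3j(4 3 3; 0 1 -1)² = 1/1386, sgn +1
I_A²/I_B² = (5/231)/(1/1386) = 30/1

30/1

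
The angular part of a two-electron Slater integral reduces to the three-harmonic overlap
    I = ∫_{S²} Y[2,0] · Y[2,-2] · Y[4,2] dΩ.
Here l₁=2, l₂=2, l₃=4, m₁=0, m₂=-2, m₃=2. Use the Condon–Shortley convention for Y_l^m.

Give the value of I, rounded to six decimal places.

0.156078

Checks pass: Σm=0; 8 even; l₃=4∈[0,4].
(2·2+1)(2·2+1)(2·4+1) = 225
Δ: 0! 4! 4! / 9! → 1/630
sum: t=0:+1/16 = 1/16
3j²(2 2 4; 0 0 0) = Δ·Π!·Σ² = 2/35  (sign +1)
sum: t=0:+1/96 = 1/96
3j²(2 2 4; 0 -2 2) = Δ·Π!·Σ² = 1/42  (sign +1)
combine: 4πI² = 225·2/35·1/42 = 15/49
take √, sign +1: I = 0.15607835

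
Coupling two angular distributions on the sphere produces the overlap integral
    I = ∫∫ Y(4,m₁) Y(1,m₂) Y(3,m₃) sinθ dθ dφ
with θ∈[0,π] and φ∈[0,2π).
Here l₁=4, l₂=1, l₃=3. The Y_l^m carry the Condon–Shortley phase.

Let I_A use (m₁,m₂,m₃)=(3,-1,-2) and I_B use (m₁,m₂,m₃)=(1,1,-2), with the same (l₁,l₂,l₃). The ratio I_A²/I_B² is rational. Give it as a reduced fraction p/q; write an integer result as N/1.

Shared (l₁,l₂,l₃)=(4,1,3): N and (l;000)² cancel in I_A²/I_B².
A: Δ = 2!·6!·0!/9! = 1/252; Racah Σ t=0..0: t=0:+1/240 = 1/240; ⇒ 3j(4 1 3; 3 -1 -2)² = 1/12, sgn -1
B: Δ = 2!·6!·0!/9! = 1/252; Racah Σ t=2..2: t=2:+1/240 = 1/240; ⇒ 3j(4 1 3; 1 1 -2)² = 1/84, sgn -1
I_A²/I_B² = (1/12)/(1/84) = 7/1

7/1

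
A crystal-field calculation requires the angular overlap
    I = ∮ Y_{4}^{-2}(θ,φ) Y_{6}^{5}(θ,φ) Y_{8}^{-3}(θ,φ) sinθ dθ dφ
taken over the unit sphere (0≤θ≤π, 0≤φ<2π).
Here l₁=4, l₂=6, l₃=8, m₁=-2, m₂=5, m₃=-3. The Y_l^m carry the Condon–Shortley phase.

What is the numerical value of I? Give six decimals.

0.119359

m-sum 0 ✓  L=18 even ✓  2≤8≤10 ✓
Π(2lᵢ+1) = 9×13×17 = 1989
triangle coeff Δ(4,6,8) = 1/23279256
Σ_t [0,2]: t=0:+1/1658880 t=1:−1/518400 t=2:+1/1658880 = -1/1382400
(3j)²=504/46189 [(4 6 8; 0 0 0)], sign=-1
Σ_t [1,2]: t=1:−1/435456000 t=2:+1/34836480 = 23/870912000
(3j)²=5819/705432 [(4 6 8; -2 5 -3)], sign=-1
⇒ 4πI² = 14283/79781
I = (+1)√(14283/79781/(4π)) = 0.11935897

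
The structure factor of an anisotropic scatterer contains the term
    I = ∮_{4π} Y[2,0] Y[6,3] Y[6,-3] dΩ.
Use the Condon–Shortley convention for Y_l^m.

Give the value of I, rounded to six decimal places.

-0.057344

Checks pass: Σm=0; 14 even; l₃=6∈[4,8].
(2·2+1)(2·6+1)(2·6+1) = 845
Δ: 2! 2! 10! / 15! → 1/90090
sum: t=0:+1/69120 t=1:−1/14400 t=2:+1/69120 = -7/172800
3j²(2 6 6; 0 0 0) = Δ·Π!·Σ² = 14/715  (sign -1)
sum: t=0:+1/1451520 t=1:−1/80640 t=2:+1/120960 = -1/290304
3j²(2 6 6; 0 3 -3) = Δ·Π!·Σ² = 5/2002  (sign +1)
combine: 4πI² = 845·14/715·5/2002 = 5/121
take √, sign -1: I = -0.05734392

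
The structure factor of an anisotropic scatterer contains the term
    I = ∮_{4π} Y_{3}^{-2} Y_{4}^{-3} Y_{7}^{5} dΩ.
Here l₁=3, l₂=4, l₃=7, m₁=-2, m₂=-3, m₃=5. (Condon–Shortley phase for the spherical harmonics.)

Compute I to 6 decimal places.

Rules hold: Σm=0, L=14 even, 1≤7≤7.
N = 7·9·15 = 945
Δ = 0!·6!·8!/15! = 1/45045
Racah Σ t=0..0: t=0:+1/20736 = 1/20736
⇒ 3j(3 4 7; 0 0 0)² = 35/1287, sgn -1
Racah Σ t=0..0: t=0:+1/604800 = 1/604800
⇒ 3j(3 4 7; -2 -3 5)² = 16/455, sgn +1
4πI² = N·(3j₀)²·(3jₘ)² = 1680/1859
I = -1·√(0.903712/4π) = -0.26816989

-0.268170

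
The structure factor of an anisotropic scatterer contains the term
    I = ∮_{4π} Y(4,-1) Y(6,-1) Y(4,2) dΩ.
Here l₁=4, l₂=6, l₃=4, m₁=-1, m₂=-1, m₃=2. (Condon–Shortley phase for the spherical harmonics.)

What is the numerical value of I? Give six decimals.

0.097783

Checks pass: Σm=0; 14 even; l₃=4∈[2,10].
(2·4+1)(2·6+1)(2·4+1) = 1053
Δ: 6! 2! 6! / 15! → 1/1261260
sum: t=2:+1/4608 t=3:−1/1296 t=4:+1/4608 = -7/20736
3j²(4 6 4; 0 0 0) = Δ·Π!·Σ² = 20/1287  (sign -1)
sum: t=3:−1/3456 t=4:+1/5760 t=5:−1/172800 = -7/57600
3j²(4 6 4; -1 -1 2) = Δ·Π!·Σ² = 21/2860  (sign -1)
combine: 4πI² = 1053·20/1287·21/2860 = 189/1573
take √, sign +1: I = 0.09778261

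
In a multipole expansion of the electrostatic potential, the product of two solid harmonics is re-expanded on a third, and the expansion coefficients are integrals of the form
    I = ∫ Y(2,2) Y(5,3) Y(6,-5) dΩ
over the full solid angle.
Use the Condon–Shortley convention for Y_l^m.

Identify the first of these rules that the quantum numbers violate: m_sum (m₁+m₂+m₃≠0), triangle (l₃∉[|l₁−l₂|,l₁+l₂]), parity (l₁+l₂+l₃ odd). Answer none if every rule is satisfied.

azimuthal sum: 2 + 3 − 5 = 0  ✓
3 ≤ 6 ≤ 7 (triangle on l)  ✓
L = 2 + 5 + 6 = 13 (odd)  ✗

parity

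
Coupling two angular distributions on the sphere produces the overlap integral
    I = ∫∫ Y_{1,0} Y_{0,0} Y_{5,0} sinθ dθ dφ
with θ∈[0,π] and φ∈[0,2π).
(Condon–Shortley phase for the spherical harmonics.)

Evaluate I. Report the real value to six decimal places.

triangle: need 1≤l₃≤1, have 5; I=0

0.000000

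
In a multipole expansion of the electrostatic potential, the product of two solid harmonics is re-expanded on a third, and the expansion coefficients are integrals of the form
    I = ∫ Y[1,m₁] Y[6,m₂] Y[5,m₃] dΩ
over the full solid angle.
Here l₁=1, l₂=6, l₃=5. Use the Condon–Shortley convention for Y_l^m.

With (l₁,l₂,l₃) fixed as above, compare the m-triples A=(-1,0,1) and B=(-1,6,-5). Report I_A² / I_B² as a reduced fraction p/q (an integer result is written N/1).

5/22

Same 1,6,5: normalisation and zero-m 3j drop out of the ratio.
A: Δ: 2! 0! 10! / 13! → 1/858; sum: t=2:+1/34560 = 1/34560; 3j²(1 6 5; -1 0 1) = Δ·Π!·Σ² = 5/286  (sign +1)
B: Δ: 2! 0! 10! / 13! → 1/858; sum: t=2:+1/7257600 = 1/7257600; 3j²(1 6 5; -1 6 -5) = Δ·Π!·Σ² = 1/13  (sign +1)
I_A²/I_B² = (5/286)/(1/13) = 5/22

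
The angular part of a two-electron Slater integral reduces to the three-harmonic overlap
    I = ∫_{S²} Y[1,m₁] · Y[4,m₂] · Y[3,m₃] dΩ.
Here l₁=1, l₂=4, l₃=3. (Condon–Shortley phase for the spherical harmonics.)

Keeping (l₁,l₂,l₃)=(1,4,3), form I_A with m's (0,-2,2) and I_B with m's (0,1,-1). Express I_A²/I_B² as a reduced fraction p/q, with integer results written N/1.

4/5

Shared (l₁,l₂,l₃)=(1,4,3): N and (l;000)² cancel in I_A²/I_B².
A: Δ = 2!·0!·6!/9! = 1/252; Racah Σ t=1..1: t=1:−1/120 = -1/120; ⇒ 3j(1 4 3; 0 -2 2)² = 1/21, sgn +1
B: Δ = 2!·0!·6!/9! = 1/252; Racah Σ t=1..1: t=1:−1/48 = -1/48; ⇒ 3j(1 4 3; 0 1 -1)² = 5/84, sgn -1
I_A²/I_B² = (1/21)/(5/84) = 4/5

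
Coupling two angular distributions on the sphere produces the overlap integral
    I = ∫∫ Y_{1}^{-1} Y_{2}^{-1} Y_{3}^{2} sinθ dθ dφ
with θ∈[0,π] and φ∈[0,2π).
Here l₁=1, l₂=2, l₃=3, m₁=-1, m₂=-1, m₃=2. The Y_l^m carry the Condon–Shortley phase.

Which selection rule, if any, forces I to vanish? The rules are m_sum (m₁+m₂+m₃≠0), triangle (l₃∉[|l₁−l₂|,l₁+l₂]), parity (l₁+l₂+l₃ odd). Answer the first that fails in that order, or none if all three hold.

Σmᵢ = 0  ✓
l₃∈[|l₁−l₂|,l₁+l₂]=[1,3], have l₃=3  ✓
Σlᵢ = 6 ⇒ even  ✓

none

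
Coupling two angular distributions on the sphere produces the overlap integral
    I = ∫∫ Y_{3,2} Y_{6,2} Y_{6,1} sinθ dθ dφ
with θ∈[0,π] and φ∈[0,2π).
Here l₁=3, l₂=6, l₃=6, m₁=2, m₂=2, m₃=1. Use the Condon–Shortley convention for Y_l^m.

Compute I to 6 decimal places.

m-sum = 2 + 2 + 1 = 5 ≠ 0 ⇒ I = 0

0.000000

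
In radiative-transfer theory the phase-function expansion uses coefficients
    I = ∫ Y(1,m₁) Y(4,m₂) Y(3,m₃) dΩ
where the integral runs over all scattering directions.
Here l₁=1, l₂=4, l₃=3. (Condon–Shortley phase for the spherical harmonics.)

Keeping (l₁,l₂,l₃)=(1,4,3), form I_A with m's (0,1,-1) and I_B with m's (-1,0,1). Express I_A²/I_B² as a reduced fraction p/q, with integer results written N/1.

l's match ⇒ only the (l;m) 3-j factors differ between A and B.
A: triangle coeff Δ(1,4,3) = 1/252; Σ_t [1,1]: t=1:−1/48 = -1/48; (3j)²=5/84 [(1 4 3; 0 1 -1)], sign=-1
B: triangle coeff Δ(1,4,3) = 1/252; Σ_t [2,2]: t=2:+1/96 = 1/96; (3j)²=1/42 [(1 4 3; -1 0 1)], sign=+1
I_A²/I_B² = (5/84)/(1/42) = 5/2

5/2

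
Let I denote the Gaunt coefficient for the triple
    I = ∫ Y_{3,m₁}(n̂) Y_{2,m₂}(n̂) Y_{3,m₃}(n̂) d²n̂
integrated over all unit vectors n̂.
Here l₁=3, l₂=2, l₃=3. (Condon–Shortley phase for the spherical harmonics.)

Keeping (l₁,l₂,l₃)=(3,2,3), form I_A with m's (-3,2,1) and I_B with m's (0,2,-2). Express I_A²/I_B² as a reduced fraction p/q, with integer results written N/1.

1/2

l's match ⇒ only the (l;m) 3-j factors differ between A and B.
A: triangle coeff Δ(3,2,3) = 1/3780; Σ_t [2,2]: t=2:+1/96 = 1/96; (3j)²=1/42 [(3 2 3; -3 2 1)], sign=+1
B: triangle coeff Δ(3,2,3) = 1/3780; Σ_t [2,2]: t=2:+1/24 = 1/24; (3j)²=1/21 [(3 2 3; 0 2 -2)], sign=-1
I_A²/I_B² = (1/42)/(1/21) = 1/2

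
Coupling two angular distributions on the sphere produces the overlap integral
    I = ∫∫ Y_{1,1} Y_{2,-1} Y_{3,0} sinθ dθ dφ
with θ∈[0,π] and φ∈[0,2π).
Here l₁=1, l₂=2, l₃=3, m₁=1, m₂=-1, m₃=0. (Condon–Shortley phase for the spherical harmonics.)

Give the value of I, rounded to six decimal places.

m-sum 0 ✓  L=6 even ✓  1≤3≤3 ✓
Π(2lᵢ+1) = 3×5×7 = 105
triangle coeff Δ(1,2,3) = 1/105
Σ_t [0,0]: t=0:+1/4 = 1/4
(3j)²=3/35 [(1 2 3; 0 0 0)], sign=-1
Σ_t [0,0]: t=0:+1/12 = 1/12
(3j)²=1/35 [(1 2 3; 1 -1 0)], sign=-1
⇒ 4πI² = 9/35
I = (+1)√(9/35/(4π)) = 0.14304817

0.143048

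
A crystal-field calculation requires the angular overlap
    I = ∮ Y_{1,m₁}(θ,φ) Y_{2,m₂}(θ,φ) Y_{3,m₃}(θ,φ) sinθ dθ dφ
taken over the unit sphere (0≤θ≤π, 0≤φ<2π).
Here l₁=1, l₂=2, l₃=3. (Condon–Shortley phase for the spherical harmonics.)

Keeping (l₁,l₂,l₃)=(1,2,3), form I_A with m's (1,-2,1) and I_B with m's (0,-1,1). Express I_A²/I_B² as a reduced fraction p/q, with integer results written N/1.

1/8

Shared (l₁,l₂,l₃)=(1,2,3): N and (l;000)² cancel in I_A²/I_B².
A: Δ = 0!·2!·4!/7! = 1/105; Racah Σ t=0..0: t=0:+1/48 = 1/48; ⇒ 3j(1 2 3; 1 -2 1)² = 1/105, sgn +1
B: Δ = 0!·2!·4!/7! = 1/105; Racah Σ t=0..0: t=0:+1/6 = 1/6; ⇒ 3j(1 2 3; 0 -1 1)² = 8/105, sgn +1
I_A²/I_B² = (1/105)/(8/105) = 1/8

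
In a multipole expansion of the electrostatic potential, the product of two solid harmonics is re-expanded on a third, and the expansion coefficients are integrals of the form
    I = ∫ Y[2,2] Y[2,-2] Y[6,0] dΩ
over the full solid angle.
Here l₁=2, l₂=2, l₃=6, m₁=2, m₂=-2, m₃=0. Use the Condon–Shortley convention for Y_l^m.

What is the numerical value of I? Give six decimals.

triangle: need 0≤l₃≤4, have 6; I=0

0.000000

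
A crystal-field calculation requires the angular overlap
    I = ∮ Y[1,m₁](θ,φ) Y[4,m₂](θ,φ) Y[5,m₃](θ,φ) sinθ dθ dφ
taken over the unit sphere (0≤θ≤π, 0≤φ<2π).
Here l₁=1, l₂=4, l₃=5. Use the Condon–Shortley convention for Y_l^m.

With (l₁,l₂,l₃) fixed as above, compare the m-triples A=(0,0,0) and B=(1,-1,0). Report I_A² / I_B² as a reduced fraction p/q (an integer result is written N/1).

5/2

l's match ⇒ only the (l;m) 3-j factors differ between A and B.
A: triangle coeff Δ(1,4,5) = 1/495; Σ_t [0,0]: t=0:+1/576 = 1/576; (3j)²=5/99 [(1 4 5; 0 0 0)], sign=-1
B: triangle coeff Δ(1,4,5) = 1/495; Σ_t [0,0]: t=0:+1/1440 = 1/1440; (3j)²=2/99 [(1 4 5; 1 -1 0)], sign=-1
I_A²/I_B² = (5/99)/(2/99) = 5/2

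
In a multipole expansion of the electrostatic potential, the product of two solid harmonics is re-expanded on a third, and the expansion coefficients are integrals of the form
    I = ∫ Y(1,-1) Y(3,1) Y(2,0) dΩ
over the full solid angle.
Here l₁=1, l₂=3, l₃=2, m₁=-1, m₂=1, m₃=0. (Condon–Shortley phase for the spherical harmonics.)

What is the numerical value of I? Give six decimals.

Rules hold: Σm=0, L=6 even, 2≤2≤4.
N = 3·7·5 = 105
Δ = 2!·0!·4!/7! = 1/105
Racah Σ t=1..1: t=1:−1/4 = -1/4
⇒ 3j(1 3 2; 0 0 0)² = 3/35, sgn -1
Racah Σ t=2..2: t=2:+1/8 = 1/8
⇒ 3j(1 3 2; -1 1 0)² = 2/35, sgn +1
4πI² = N·(3j₀)²·(3jₘ)² = 18/35
I = -1·√(0.514286/4π) = -0.20230066

-0.202301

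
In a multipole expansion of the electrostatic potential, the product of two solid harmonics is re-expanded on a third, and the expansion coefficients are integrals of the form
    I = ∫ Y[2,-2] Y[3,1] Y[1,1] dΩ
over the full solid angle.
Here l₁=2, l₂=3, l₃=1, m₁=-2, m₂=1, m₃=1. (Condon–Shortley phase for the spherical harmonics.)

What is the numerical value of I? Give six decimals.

-0.082589

Checks pass: Σm=0; 6 even; l₃=1∈[1,5].
(2·2+1)(2·3+1)(2·1+1) = 105
Δ: 4! 0! 2! / 7! → 1/105
sum: t=2:+1/4 = 1/4
3j²(2 3 1; 0 0 0) = Δ·Π!·Σ² = 3/35  (sign -1)
sum: t=4:+1/48 = 1/48
3j²(2 3 1; -2 1 1) = Δ·Π!·Σ² = 1/105  (sign +1)
combine: 4πI² = 105·3/35·1/105 = 3/35
take √, sign -1: I = -0.08258890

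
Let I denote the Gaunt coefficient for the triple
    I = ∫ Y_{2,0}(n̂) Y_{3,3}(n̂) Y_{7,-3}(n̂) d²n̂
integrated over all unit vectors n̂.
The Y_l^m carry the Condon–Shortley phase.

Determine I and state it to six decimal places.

triangle: need 1≤l₃≤5, have 7; I=0

0.000000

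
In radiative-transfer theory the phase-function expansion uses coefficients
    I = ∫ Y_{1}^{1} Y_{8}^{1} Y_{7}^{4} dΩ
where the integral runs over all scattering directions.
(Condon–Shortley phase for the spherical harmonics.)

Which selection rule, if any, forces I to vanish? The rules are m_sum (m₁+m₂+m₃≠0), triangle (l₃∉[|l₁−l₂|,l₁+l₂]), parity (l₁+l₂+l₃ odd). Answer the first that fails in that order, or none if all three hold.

m_sum

Σmᵢ = 6  ✗
l₃∈[|l₁−l₂|,l₁+l₂]=[7,9], have l₃=7
Σlᵢ = 16 ⇒ even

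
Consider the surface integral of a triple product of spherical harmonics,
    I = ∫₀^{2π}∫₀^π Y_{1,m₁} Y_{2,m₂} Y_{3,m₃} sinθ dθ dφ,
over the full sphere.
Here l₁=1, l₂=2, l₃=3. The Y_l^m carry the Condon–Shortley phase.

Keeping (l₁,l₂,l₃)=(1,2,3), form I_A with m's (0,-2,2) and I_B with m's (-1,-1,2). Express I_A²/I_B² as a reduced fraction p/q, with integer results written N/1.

Shared (l₁,l₂,l₃)=(1,2,3): N and (l;000)² cancel in I_A²/I_B².
A: Δ = 0!·2!·4!/7! = 1/105; Racah Σ t=0..0: t=0:+1/24 = 1/24; ⇒ 3j(1 2 3; 0 -2 2)² = 1/21, sgn -1
B: Δ = 0!·2!·4!/7! = 1/105; Racah Σ t=0..0: t=0:+1/12 = 1/12; ⇒ 3j(1 2 3; -1 -1 2)² = 2/21, sgn -1
I_A²/I_B² = (1/21)/(2/21) = 1/2

1/2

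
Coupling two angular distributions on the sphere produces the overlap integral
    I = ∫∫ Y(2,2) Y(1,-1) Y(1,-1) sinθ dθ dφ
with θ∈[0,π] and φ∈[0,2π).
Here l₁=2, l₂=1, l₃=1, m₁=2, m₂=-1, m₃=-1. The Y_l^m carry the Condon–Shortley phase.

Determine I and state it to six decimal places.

0.309019

Checks pass: Σm=0; 4 even; l₃=1∈[1,3].
(2·2+1)(2·1+1)(2·1+1) = 45
Δ: 2! 2! 0! / 5! → 1/30
sum: t=1:−1/1 = -1/1
3j²(2 1 1; 0 0 0) = Δ·Π!·Σ² = 2/15  (sign +1)
sum: t=0:+1/4 = 1/4
3j²(2 1 1; 2 -1 -1) = Δ·Π!·Σ² = 1/5  (sign +1)
combine: 4πI² = 45·2/15·1/5 = 6/5
take √, sign +1: I = 0.30901936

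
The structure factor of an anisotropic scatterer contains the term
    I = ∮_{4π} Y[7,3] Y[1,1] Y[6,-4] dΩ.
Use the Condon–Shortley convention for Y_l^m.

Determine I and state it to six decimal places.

-0.085707

Rules hold: Σm=0, L=14 even, 6≤6≤8.
N = 15·3·13 = 585
Δ = 2!·12!·0!/15! = 1/1365
Racah Σ t=1..1: t=1:−1/518400 = -1/518400
⇒ 3j(7 1 6; 0 0 0)² = 7/195, sgn -1
Racah Σ t=2..2: t=2:+1/14515200 = 1/14515200
⇒ 3j(7 1 6; 3 1 -4)² = 2/455, sgn +1
4πI² = N·(3j₀)²·(3jₘ)² = 6/65
I = -1·√(0.0923077/4π) = -0.08570655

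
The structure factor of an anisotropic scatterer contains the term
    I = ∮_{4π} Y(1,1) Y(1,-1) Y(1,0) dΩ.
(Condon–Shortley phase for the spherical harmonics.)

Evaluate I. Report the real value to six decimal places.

L=3 odd ⇒ parity kills the (l;000) factor ⇒ I = 0

0.000000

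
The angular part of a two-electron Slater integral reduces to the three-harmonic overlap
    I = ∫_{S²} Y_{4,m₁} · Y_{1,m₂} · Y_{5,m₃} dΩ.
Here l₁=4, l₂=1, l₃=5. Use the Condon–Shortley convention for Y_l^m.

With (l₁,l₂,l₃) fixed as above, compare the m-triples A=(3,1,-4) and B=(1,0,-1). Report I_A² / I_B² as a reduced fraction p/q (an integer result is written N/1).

3/2

Same 4,1,5: normalisation and zero-m 3j drop out of the ratio.
A: Δ: 0! 8! 2! / 11! → 1/495; sum: t=0:+1/10080 = 1/10080; 3j²(4 1 5; 3 1 -4) = Δ·Π!·Σ² = 4/55  (sign -1)
B: Δ: 0! 8! 2! / 11! → 1/495; sum: t=0:+1/720 = 1/720; 3j²(4 1 5; 1 0 -1) = Δ·Π!·Σ² = 8/165  (sign +1)
I_A²/I_B² = (4/55)/(8/165) = 3/2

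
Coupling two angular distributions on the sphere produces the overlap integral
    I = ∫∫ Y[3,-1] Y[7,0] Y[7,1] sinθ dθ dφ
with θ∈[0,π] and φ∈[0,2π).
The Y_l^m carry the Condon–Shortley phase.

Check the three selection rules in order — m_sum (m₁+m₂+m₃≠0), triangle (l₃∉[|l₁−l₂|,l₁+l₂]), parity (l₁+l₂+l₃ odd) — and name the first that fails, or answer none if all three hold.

m₁+m₂+m₃ = -1 + 0 + 1 = 0  ✓
triangle: |3−7|=4 ≤ l₃=7 ≤ 3+7=10  ✓
parity: l₁+l₂+l₃ = 17 is odd  ✗

parity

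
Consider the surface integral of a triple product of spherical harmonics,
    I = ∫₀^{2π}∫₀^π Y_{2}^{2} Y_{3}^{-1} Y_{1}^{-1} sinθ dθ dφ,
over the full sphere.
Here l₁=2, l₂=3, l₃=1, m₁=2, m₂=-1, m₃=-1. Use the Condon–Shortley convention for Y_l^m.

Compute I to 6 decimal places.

-0.082589

Checks pass: Σm=0; 6 even; l₃=1∈[1,5].
(2·2+1)(2·3+1)(2·1+1) = 105
Δ: 4! 0! 2! / 7! → 1/105
sum: t=2:+1/4 = 1/4
3j²(2 3 1; 0 0 0) = Δ·Π!·Σ² = 3/35  (sign -1)
sum: t=0:+1/48 = 1/48
3j²(2 3 1; 2 -1 -1) = Δ·Π!·Σ² = 1/105  (sign +1)
combine: 4πI² = 105·3/35·1/105 = 3/35
take √, sign -1: I = -0.08258890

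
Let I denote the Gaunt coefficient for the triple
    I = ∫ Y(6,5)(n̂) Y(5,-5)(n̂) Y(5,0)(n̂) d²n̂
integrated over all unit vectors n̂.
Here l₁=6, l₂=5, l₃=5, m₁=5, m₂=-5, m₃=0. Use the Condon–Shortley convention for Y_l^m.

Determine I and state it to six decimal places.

-0.152641

Checks pass: Σm=0; 16 even; l₃=5∈[1,11].
(2·6+1)(2·5+1)(2·5+1) = 1573
Δ: 6! 6! 4! / 17! → 1/28588560
sum: t=1:−1/345600 t=2:+1/13824 t=3:−1/5184 t=4:+1/13824 t=5:−1/345600 = -7/129600
3j²(6 5 5; 0 0 0) = Δ·Π!·Σ² = 80/7293  (sign +1)
sum: t=0:+1/2073600 = 1/2073600
3j²(6 5 5; 5 -5 0) = Δ·Π!·Σ² = 15/884  (sign -1)
combine: 4πI² = 1573·80/7293·15/884 = 1100/3757
take √, sign -1: I = -0.15264086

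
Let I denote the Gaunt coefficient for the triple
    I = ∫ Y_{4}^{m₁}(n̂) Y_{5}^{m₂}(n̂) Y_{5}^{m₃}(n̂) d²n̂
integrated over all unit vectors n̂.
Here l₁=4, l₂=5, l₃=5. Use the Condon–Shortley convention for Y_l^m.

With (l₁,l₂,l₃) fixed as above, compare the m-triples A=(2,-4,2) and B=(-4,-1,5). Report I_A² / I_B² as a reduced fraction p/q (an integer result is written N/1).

5/2

l's match ⇒ only the (l;m) 3-j factors differ between A and B.
A: triangle coeff Δ(4,5,5) = 1/3153150; Σ_t [0,1]: t=0:+1/11520 t=1:−1/25920 = 1/20736; (3j)²=5/429 [(4 5 5; 2 -4 2)], sign=-1
B: triangle coeff Δ(4,5,5) = 1/3153150; Σ_t [4,4]: t=4:+1/414720 = 1/414720; (3j)²=2/429 [(4 5 5; -4 -1 5)], sign=+1
I_A²/I_B² = (5/429)/(2/429) = 5/2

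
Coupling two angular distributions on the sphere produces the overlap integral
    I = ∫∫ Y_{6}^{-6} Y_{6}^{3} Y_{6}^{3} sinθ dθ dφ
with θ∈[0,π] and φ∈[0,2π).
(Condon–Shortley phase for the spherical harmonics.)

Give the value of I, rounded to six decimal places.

0.174035

Rules hold: Σm=0, L=18 even, 0≤6≤12.
N = 13·13·13 = 2197
Δ = 6!·6!·6!/19! = 1/325909584
Racah Σ t=0..6: t=0:+1/373248000 t=1:−1/1728000 t=2:+1/110592 t=3:−1/46656 t=4:+1/110592 t=5:−1/1728000 t=6:+1/373248000 = -7/1555200
⇒ 3j(6 6 6; 0 0 0)² = 400/46189, sgn -1
Racah Σ t=6..6: t=6:+1/18662400 = 1/18662400
⇒ 3j(6 6 6; -6 3 3)² = 84/4199, sgn -1
4πI² = N·(3j₀)²·(3jₘ)² = 436800/1147619
I = +1·√(0.380614/4π) = 0.17403537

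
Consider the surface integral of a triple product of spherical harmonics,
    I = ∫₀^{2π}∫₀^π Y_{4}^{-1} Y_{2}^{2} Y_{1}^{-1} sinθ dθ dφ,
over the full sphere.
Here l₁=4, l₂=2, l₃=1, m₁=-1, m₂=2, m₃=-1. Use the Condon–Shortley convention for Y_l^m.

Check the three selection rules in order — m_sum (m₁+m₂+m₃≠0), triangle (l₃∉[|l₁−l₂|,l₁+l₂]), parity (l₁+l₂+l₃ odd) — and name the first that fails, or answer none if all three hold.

triangle

Σmᵢ = 0  ✓
l₃∈[|l₁−l₂|,l₁+l₂]=[2,6], have l₃=1  ✗
Σlᵢ = 7 ⇒ odd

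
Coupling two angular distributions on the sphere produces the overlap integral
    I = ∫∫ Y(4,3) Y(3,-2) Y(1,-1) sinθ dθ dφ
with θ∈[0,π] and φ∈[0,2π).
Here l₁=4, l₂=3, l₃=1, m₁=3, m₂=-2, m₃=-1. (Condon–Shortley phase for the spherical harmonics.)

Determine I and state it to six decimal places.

-0.282095

m-sum 0 ✓  L=8 even ✓  1≤1≤7 ✓
Π(2lᵢ+1) = 9×7×3 = 189
triangle coeff Δ(4,3,1) = 1/252
Σ_t [3,3]: t=3:−1/36 = -1/36
(3j)²=4/63 [(4 3 1; 0 0 0)], sign=+1
Σ_t [1,1]: t=1:−1/240 = -1/240
(3j)²=1/12 [(4 3 1; 3 -2 -1)], sign=-1
⇒ 4πI² = 1/1
I = (-1)√(1/1/(4π)) = -0.28209479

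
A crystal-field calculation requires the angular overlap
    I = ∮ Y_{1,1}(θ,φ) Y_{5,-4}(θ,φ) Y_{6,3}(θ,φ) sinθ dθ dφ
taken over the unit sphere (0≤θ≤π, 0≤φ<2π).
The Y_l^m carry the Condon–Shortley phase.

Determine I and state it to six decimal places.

-0.070770

Rules hold: Σm=0, L=12 even, 4≤6≤6.
N = 3·11·13 = 429
Δ = 0!·2!·10!/13! = 1/858
Racah Σ t=0..0: t=0:+1/14400 = 1/14400
⇒ 3j(1 5 6; 0 0 0)² = 6/143, sgn +1
Racah Σ t=0..0: t=0:+1/725760 = 1/725760
⇒ 3j(1 5 6; 1 -4 3)² = 1/286, sgn -1
4πI² = N·(3j₀)²·(3jₘ)² = 9/143
I = -1·√(0.0629371/4π) = -0.07076985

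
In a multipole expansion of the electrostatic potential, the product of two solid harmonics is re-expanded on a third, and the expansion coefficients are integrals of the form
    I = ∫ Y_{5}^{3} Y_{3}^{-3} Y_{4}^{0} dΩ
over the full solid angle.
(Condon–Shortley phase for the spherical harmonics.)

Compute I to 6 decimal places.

m-sum 0 ✓  L=12 even ✓  2≤4≤8 ✓
Π(2lᵢ+1) = 11×7×9 = 693
triangle coeff Δ(5,3,4) = 1/180180
Σ_t [1,3]: t=1:−1/576 t=2:+1/144 t=3:−1/576 = 1/288
(3j)²=20/1001 [(5 3 4; 0 0 0)], sign=+1
Σ_t [0,0]: t=0:+1/2304 = 1/2304
(3j)²=5/143 [(5 3 4; 3 -3 0)], sign=+1
⇒ 4πI² = 900/1859
I = (+1)√(900/1859/(4π)) = 0.19628026

0.196280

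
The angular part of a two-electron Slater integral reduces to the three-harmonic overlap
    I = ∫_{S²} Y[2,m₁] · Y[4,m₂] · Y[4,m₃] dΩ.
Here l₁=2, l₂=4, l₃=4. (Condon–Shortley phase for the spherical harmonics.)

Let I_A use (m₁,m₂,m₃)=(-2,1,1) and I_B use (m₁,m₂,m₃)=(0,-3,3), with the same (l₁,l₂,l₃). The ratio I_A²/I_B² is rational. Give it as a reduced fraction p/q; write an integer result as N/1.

600/49

Shared (l₁,l₂,l₃)=(2,4,4): N and (l;000)² cancel in I_A²/I_B².
A: Δ = 2!·2!·6!/11! = 1/13860; Racah Σ t=2..2: t=2:+1/144 = 1/144; ⇒ 3j(2 4 4; -2 1 1)² = 10/231, sgn -1
B: Δ = 2!·2!·6!/11! = 1/13860; Racah Σ t=0..1: t=0:+1/480 t=1:−1/720 = 1/1440; ⇒ 3j(2 4 4; 0 -3 3)² = 7/1980, sgn -1
I_A²/I_B² = (10/231)/(7/1980) = 600/49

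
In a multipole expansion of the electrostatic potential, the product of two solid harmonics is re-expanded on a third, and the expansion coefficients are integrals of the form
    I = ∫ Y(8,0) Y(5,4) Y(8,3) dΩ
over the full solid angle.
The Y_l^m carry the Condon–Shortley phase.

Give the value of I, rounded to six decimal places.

0.000000

0 + 4 + 3 = 7 ≠ 0: azimuthal integral kills it; I = 0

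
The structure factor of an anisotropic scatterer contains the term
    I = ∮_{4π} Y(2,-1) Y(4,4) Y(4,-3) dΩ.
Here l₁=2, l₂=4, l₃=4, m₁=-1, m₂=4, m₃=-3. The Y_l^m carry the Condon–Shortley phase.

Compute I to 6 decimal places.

0.198645

m-sum 0 ✓  L=10 even ✓  2≤4≤6 ✓
Π(2lᵢ+1) = 5×9×9 = 405
triangle coeff Δ(2,4,4) = 1/13860
Σ_t [0,2]: t=0:+1/192 t=1:−1/36 t=2:+1/192 = -5/288
(3j)²=20/693 [(2 4 4; 0 0 0)], sign=-1
Σ_t [2,2]: t=2:+1/1440 = 1/1440
(3j)²=7/165 [(2 4 4; -1 4 -3)], sign=-1
⇒ 4πI² = 60/121
I = (+1)√(60/121/(4π)) = 0.19864517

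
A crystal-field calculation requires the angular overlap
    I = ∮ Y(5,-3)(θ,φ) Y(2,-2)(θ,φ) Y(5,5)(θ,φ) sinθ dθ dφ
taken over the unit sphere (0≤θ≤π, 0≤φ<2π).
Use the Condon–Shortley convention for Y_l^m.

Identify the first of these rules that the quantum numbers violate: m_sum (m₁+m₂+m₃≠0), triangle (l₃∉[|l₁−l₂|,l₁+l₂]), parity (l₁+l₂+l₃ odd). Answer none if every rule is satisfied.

azimuthal sum: -3 − 2 + 5 = 0  ✓
3 ≤ 5 ≤ 7 (triangle on l)  ✓
L = 5 + 2 + 5 = 12 (even)  ✓

none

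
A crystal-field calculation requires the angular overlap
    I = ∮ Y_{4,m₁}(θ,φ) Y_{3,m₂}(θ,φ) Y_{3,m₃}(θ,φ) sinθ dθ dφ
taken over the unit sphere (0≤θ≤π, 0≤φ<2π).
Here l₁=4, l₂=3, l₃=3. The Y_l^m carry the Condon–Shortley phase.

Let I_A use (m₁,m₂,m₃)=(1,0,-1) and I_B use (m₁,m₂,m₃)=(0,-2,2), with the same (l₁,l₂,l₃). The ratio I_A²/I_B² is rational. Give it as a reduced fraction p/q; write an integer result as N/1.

Shared (l₁,l₂,l₃)=(4,3,3): N and (l;000)² cancel in I_A²/I_B².
A: Δ = 4!·4!·2!/11! = 1/34650; Racah Σ t=1..3: t=1:−1/48 t=2:+1/24 t=3:−1/288 = 5/288; ⇒ 3j(4 3 3; 1 0 -1)² = 5/462, sgn +1
B: Δ = 4!·4!·2!/11! = 1/34650; Racah Σ t=0..1: t=0:+1/576 t=1:−1/72 = -7/576; ⇒ 3j(4 3 3; 0 -2 2)² = 7/198, sgn +1
I_A²/I_B² = (5/462)/(7/198) = 15/49

15/49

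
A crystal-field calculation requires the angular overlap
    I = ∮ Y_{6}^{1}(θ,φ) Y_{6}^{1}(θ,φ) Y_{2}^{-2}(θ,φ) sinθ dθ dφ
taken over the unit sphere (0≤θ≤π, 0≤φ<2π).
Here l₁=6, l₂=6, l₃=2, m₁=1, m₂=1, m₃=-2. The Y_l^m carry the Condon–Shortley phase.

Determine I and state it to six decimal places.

m-sum 0 ✓  L=14 even ✓  0≤2≤12 ✓
Π(2lᵢ+1) = 13×13×5 = 845
triangle coeff Δ(6,6,2) = 1/90090
Σ_t [4,6]: t=4:+1/69120 t=5:−1/14400 t=6:+1/69120 = -7/172800
(3j)²=14/715 [(6 6 2; 0 0 0)], sign=-1
Σ_t [5,5]: t=5:−1/57600 = -1/57600
(3j)²=21/715 [(6 6 2; 1 1 -2)], sign=-1
⇒ 4πI² = 294/605
I = (+1)√(294/605/(4π)) = 0.19664868

0.196649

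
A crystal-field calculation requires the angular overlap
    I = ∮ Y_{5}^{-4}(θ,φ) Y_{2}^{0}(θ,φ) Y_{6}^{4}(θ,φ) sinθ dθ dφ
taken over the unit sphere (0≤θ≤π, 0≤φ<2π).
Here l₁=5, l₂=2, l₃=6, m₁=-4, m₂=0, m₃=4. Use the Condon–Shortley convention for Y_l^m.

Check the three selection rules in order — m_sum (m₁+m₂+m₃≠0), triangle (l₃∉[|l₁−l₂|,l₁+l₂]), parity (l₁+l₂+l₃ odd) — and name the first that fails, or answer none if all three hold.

parity

Σmᵢ = 0  ✓
l₃∈[|l₁−l₂|,l₁+l₂]=[3,7], have l₃=6  ✓
Σlᵢ = 13 ⇒ odd  ✗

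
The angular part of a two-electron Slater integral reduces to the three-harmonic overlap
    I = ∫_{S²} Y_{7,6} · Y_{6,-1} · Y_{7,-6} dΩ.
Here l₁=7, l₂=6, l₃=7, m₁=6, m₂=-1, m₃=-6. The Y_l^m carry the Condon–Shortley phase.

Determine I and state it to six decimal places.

0.000000

6 − 1 − 6 = -1 ≠ 0: azimuthal integral kills it; I = 0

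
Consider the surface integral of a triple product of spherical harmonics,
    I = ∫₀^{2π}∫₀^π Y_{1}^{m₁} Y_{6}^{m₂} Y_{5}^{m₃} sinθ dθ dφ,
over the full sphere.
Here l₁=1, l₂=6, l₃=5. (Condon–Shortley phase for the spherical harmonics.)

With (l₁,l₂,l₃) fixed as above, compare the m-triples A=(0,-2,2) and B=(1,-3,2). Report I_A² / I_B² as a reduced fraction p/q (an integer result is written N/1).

8/9

Shared (l₁,l₂,l₃)=(1,6,5): N and (l;000)² cancel in I_A²/I_B².
A: Δ = 2!·0!·10!/13! = 1/858; Racah Σ t=1..1: t=1:−1/30240 = -1/30240; ⇒ 3j(1 6 5; 0 -2 2)² = 16/429, sgn +1
B: Δ = 2!·0!·10!/13! = 1/858; Racah Σ t=0..0: t=0:+1/60480 = 1/60480; ⇒ 3j(1 6 5; 1 -3 2)² = 6/143, sgn -1
I_A²/I_B² = (16/429)/(6/143) = 8/9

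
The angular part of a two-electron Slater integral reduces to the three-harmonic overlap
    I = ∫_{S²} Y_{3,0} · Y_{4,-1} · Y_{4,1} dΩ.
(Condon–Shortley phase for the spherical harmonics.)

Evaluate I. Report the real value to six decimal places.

l₁+l₂+l₃=11 is odd: 3j(l;000)=0 ⇒ I=0

0.000000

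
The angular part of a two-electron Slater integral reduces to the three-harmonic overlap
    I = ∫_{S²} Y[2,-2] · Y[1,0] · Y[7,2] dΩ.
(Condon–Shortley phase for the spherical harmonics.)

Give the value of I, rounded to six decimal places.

0.000000

|2−1|≤7≤2+1 violated ⇒ I = 0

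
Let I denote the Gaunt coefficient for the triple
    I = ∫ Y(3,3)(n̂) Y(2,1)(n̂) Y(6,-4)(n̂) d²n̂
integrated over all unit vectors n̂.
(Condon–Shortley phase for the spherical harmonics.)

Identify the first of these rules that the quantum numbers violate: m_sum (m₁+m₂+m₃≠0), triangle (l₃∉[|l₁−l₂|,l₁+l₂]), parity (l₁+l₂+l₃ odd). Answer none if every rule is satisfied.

m₁+m₂+m₃ = 3 + 1 − 4 = 0  ✓
triangle: |3−2|=1 ≤ l₃=6 ≤ 3+2=5  ✗
parity: l₁+l₂+l₃ = 11 is odd

triangle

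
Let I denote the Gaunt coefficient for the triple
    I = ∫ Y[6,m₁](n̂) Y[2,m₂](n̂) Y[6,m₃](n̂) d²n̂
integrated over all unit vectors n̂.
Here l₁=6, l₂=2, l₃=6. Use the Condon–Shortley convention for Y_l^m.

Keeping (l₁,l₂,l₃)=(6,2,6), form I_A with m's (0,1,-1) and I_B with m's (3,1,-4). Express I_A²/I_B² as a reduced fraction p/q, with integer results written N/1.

Shared (l₁,l₂,l₃)=(6,2,6): N and (l;000)² cancel in I_A²/I_B².
A: Δ = 2!·10!·2!/15! = 1/90090; Racah Σ t=1..2: t=1:−1/28800 t=2:+1/34560 = -1/172800; ⇒ 3j(6 2 6; 0 1 -1)² = 1/1430, sgn +1
B: Δ = 2!·10!·2!/15! = 1/90090; Racah Σ t=1..2: t=1:−1/161280 t=2:+1/725760 = -1/207360; ⇒ 3j(6 2 6; 3 1 -4)² = 7/286, sgn -1
I_A²/I_B² = (1/1430)/(7/286) = 1/35

1/35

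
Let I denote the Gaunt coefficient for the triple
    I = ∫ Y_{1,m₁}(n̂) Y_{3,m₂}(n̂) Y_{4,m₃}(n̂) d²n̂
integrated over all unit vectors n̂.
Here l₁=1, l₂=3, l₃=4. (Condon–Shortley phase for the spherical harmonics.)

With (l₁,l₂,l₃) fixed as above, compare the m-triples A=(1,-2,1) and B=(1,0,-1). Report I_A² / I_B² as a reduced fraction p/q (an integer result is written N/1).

l's match ⇒ only the (l;m) 3-j factors differ between A and B.
A: triangle coeff Δ(1,3,4) = 1/252; Σ_t [0,0]: t=0:+1/240 = 1/240; (3j)²=1/84 [(1 3 4; 1 -2 1)], sign=-1
B: triangle coeff Δ(1,3,4) = 1/252; Σ_t [0,0]: t=0:+1/72 = 1/72; (3j)²=5/126 [(1 3 4; 1 0 -1)], sign=-1
I_A²/I_B² = (1/84)/(5/126) = 3/10

3/10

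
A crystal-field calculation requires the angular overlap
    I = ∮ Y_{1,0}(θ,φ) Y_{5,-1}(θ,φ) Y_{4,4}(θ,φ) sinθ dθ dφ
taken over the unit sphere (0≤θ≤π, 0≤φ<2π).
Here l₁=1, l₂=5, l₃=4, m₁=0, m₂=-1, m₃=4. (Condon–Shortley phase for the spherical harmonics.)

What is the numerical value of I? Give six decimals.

0.000000

Σmᵢ = 3 ≠ 0, so the φ-integral vanishes; I = 0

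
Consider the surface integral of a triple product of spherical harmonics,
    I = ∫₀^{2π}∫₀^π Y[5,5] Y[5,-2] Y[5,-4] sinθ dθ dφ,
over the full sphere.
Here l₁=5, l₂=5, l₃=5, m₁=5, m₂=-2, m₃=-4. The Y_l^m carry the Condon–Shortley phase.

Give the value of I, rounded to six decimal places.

0.000000

m-sum = 5 − 2 − 4 = -1 ≠ 0 ⇒ I = 0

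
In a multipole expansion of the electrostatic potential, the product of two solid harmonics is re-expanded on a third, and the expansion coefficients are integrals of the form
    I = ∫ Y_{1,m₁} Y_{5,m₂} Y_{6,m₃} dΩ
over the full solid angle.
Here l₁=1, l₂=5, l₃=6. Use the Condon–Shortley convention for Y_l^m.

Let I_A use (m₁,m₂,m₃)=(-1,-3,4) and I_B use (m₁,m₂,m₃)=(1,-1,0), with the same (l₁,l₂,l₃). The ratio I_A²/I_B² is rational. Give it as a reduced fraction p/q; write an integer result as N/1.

Same 1,5,6: normalisation and zero-m 3j drop out of the ratio.
A: Δ: 0! 2! 10! / 13! → 1/858; sum: t=0:+1/161280 = 1/161280; 3j²(1 5 6; -1 -3 4) = Δ·Π!·Σ² = 15/286  (sign +1)
B: Δ: 0! 2! 10! / 13! → 1/858; sum: t=0:+1/34560 = 1/34560; 3j²(1 5 6; 1 -1 0) = Δ·Π!·Σ² = 5/286  (sign +1)
I_A²/I_B² = (15/286)/(5/286) = 3/1

3/1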